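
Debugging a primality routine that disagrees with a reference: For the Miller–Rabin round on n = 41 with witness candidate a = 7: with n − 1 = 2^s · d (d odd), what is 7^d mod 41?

38

n − 1 = 40 = 2^3 · 5, so s = 3 and d = 5.
Repeated squaring mod 41: 7^1 ≡ 7, 7^2 ≡ 8, 7^4 ≡ 23.
5 = 4 + 1, so 7^5 ≡ 23·7 ≡ 38 (mod 41).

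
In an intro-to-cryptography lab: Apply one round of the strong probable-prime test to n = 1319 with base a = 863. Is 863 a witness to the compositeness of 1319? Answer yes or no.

no

n − 1 = 1318 = 2^1 · 659, so s = 1 and d = 659.
Repeated squaring mod 1319: 863^1 ≡ 863, 863^2 ≡ 853, 863^4 ≡ 840, 863^8 ≡ 1254, 863^16 ≡ 268, 863^32 ≡ 598, 863^64 ≡ 155, 863^128 ≡ 283, 863^256 ≡ 949, 863^512 ≡ 1043.
659 = 512 + 128 + 16 + 2 + 1, so 863^659 ≡ 1043·283·268·853·863 ≡ 1318 (mod 1319).
x_0 = 863^659 mod 1319 = 1318.
x_0 = 1318 ≡ −1, so 863 is not a witness.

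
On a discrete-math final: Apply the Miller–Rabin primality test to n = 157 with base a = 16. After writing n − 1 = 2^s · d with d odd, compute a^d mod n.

n − 1 = 156 = 2^2 · 39, so s = 2 and d = 39.
Repeated squaring mod 157: 16^1 ≡ 16, 16^2 ≡ 99, 16^4 ≡ 67, 16^8 ≡ 93, 16^16 ≡ 14, 16^32 ≡ 39.
39 = 32 + 4 + 2 + 1, so 16^39 ≡ 39·67·99·16 ≡ 1 (mod 157).

1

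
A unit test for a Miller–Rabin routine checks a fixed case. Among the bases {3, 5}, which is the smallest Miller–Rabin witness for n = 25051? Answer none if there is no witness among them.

n − 1 = 25050 = 2^1 · 12525, so s = 1 and d = 12525.
Base 3: x_0 = 3^12525 mod 25051 = 6475. x_0 ∉ {1, 25050} and s = 1, so 3 is a Miller–Rabin witness and 25051 is composite.
Base 5: x_0 = 5^12525 mod 25051 = 10054. x_0 ∉ {1, 25050} and s = 1, so 5 is a Miller–Rabin witness and 25051 is composite.
The smallest witness among the given bases is 3.

3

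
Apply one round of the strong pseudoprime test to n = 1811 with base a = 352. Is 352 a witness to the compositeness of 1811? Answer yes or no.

n − 1 = 1810 = 2^1 · 905, so s = 1 and d = 905.
x_0 = 352^905 mod 1811 = 1810.
x_0 = 1810 ≡ −1, so 352 is not a witness.

no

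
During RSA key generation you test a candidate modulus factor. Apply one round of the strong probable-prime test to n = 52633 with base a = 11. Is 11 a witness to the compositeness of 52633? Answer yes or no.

n − 1 = 52632 = 2^3 · 6579, so s = 3 and d = 6579.
x_0 = 11^6579 mod 52633 = 15758.
x_0 is neither 1 nor 52632, so continue squaring.
x_1 = 15758^2 mod 52633 = 44703.
x_2 = 44703^2 mod 52633 = 41098.
Reached i = s−1 = 2 without hitting −1: 11 is a Miller–Rabin witness and 52633 is composite.

yes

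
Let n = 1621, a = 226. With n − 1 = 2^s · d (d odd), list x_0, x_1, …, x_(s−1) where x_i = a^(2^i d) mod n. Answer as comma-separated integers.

n − 1 = 1620 = 2^2 · 405, so s = 2 and d = 405.
x_0 = 226^405 mod 1621 = 1.
x_1 = 1^2 mod 1621 = 1.

1, 1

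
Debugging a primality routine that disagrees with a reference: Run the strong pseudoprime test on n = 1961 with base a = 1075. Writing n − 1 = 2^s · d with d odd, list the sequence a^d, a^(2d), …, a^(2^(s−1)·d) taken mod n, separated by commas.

579, 1871, 256

n − 1 = 1960 = 2^3 · 245, so s = 3 and d = 245.
x_0 = 1075^245 mod 1961 = 579.
x_1 = 579^2 mod 1961 = 1871.
x_2 = 1871^2 mod 1961 = 256.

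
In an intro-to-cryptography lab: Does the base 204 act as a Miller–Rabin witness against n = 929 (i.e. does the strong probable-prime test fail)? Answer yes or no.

no

n − 1 = 928 = 2^5 · 29, so s = 5 and d = 29.
Repeated squaring mod 929: 204^1 ≡ 204, 204^2 ≡ 740, 204^4 ≡ 419, 204^8 ≡ 909, 204^16 ≡ 400.
29 = 16 + 8 + 4 + 1, so 204^29 ≡ 400·909·419·204 ≡ 101 (mod 929).
x_0 = 204^29 mod 929 = 101.
x_0 is neither 1 nor 928, so continue squaring.
x_1 = 101^2 mod 929 = 911.
x_2 = 911^2 mod 929 = 324.
x_3 = 324^2 mod 929 = 928.
x_3 ≡ −1, so 204 is not a witness.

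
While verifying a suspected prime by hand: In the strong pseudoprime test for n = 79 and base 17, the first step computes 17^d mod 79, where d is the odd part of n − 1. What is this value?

n − 1 = 78 = 2^1 · 39, so s = 1 and d = 39.
17^39 mod 79 = 78.

78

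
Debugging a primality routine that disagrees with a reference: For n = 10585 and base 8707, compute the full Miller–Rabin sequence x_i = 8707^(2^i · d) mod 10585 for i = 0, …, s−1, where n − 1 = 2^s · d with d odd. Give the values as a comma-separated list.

n − 1 = 10584 = 2^3 · 1323, so s = 3 and d = 1323.
x_0 = 8707^1323 mod 10585 = 5453.
x_1 = 5453^2 mod 10585 = 1944.
x_2 = 1944^2 mod 10585 = 291.

5453, 1944, 291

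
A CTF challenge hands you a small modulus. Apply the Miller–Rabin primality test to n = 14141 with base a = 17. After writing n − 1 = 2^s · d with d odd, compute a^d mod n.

n − 1 = 14140 = 2^2 · 3535, so s = 2 and d = 3535.
17^3535 mod 14141 = 6729.

6729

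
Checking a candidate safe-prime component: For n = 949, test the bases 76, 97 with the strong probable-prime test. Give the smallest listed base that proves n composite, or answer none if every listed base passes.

none

n − 1 = 948 = 2^2 · 237, so s = 2 and d = 237.
Base 76: x_0 = 76^237 mod 949 = 411. x_0 is neither 1 nor 948, so continue squaring. x_1 = 411^2 mod 949 = 948. x_1 ≡ −1, so 76 is not a witness.
Base 97: x_0 = 97^237 mod 949 = 265. x_0 is neither 1 nor 948, so continue squaring. x_1 = 265^2 mod 949 = 948. x_1 ≡ −1, so 97 is not a witness.
No listed base is a witness for 949.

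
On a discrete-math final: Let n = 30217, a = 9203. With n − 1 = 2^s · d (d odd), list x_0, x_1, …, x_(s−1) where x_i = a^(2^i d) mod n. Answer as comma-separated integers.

9037, 21035, 3694

n − 1 = 30216 = 2^3 · 3777, so s = 3 and d = 3777.
x_0 = 9203^3777 mod 30217 = 9037.
x_1 = 9037^2 mod 30217 = 21035.
x_2 = 21035^2 mod 30217 = 3694.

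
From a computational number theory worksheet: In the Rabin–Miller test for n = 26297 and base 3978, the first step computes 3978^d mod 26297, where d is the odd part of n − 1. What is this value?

21865

n − 1 = 26296 = 2^3 · 3287, so s = 3 and d = 3287.
By repeated squaring, 3978^3287 ≡ 21865 (mod 26297).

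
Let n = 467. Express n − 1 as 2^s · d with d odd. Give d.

233

Halving: 466 → 233; 233 is odd.
So 466 = 2^1 · 233.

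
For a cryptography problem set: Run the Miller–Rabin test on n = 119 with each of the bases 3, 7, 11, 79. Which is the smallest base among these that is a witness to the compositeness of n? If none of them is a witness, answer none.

3

n − 1 = 118 = 2^1 · 59, so s = 1 and d = 59.
Base 3: x_0 = 3^59 mod 119 = 75. x_0 ∉ {1, 118} and s = 1, so 3 is a Miller–Rabin witness and 119 is composite.
Base 7: x_0 = 7^59 mod 119 = 14. x_0 ∉ {1, 118} and s = 1, so 7 is a Miller–Rabin witness and 119 is composite.
Base 11: x_0 = 11^59 mod 119 = 114. x_0 ∉ {1, 118} and s = 1, so 11 is a Miller–Rabin witness and 119 is composite.
Base 79: x_0 = 79^59 mod 119 = 46. x_0 ∉ {1, 118} and s = 1, so 79 is a Miller–Rabin witness and 119 is composite.
The smallest witness among the given bases is 3.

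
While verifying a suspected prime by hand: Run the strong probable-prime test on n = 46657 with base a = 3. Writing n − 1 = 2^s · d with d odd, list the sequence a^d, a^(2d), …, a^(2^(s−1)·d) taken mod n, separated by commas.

n − 1 = 46656 = 2^6 · 729, so s = 6 and d = 729.
x_0 = 3^729 mod 46657 = 19683.
x_1 = 19683^2 mod 46657 = 27418.
x_2 = 27418^2 mod 46657 = 9140.
x_3 = 9140^2 mod 46657 = 23570.
x_4 = 23570^2 mod 46657 = 1.
x_5 = 1^2 mod 46657 = 1.

19683, 27418, 9140, 23570, 1, 1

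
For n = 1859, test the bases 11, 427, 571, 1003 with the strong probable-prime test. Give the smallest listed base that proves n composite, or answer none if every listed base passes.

11

n − 1 = 1858 = 2^1 · 929, so s = 1 and d = 929.
Base 11: x_0 = 11^929 mod 1859 = 605. x_0 ∉ {1, 1858} and s = 1, so 11 is a Miller–Rabin witness and 1859 is composite.
Base 427: x_0 = 427^929 mod 1859 = 995. x_0 ∉ {1, 1858} and s = 1, so 427 is a Miller–Rabin witness and 1859 is composite.
Base 571: x_0 = 571^929 mod 1859 = 1572. x_0 ∉ {1, 1858} and s = 1, so 571 is a Miller–Rabin witness and 1859 is composite.
Base 1003: x_0 = 1003^929 mod 1859 = 578. x_0 ∉ {1, 1858} and s = 1, so 1003 is a Miller–Rabin witness and 1859 is composite.
The smallest witness among the given bases is 11.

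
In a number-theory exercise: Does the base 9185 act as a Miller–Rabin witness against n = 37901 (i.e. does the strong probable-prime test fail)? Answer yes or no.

n − 1 = 37900 = 2^2 · 9475, so s = 2 and d = 9475.
Repeated squaring mod 37901: 9185^1 ≡ 9185, 9185^2 ≡ 34500, 9185^4 ≡ 6996, 9185^8 ≡ 13825, 9185^16 ≡ 33783, 9185^32 ≡ 16177, 9185^64 ≡ 26825, 9185^128 ≡ 30140, 9185^256 ≡ 8432, 9185^512 ≡ 34249, 9185^1024 ≡ 33853, 9185^2048 ≡ 13072, 9185^4096 ≡ 19476, 9185^8192 ≡ 1368.
9475 = 8192 + 1024 + 256 + 2 + 1, so 9185^9475 ≡ 1368·33853·8432·34500·9185 ≡ 1 (mod 37901).
x_0 = 9185^9475 mod 37901 = 1.
x_0 = 1, so 9185 is not a witness.

no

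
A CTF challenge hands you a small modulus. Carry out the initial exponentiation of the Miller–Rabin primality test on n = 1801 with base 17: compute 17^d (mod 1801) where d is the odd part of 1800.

n − 1 = 1800 = 2^3 · 225, so s = 3 and d = 225.
17^225 mod 1801 = 977.

977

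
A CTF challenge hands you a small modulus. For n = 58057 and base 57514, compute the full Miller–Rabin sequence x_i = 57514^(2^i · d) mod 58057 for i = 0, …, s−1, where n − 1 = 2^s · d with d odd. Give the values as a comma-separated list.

1, 1, 1

n − 1 = 58056 = 2^3 · 7257, so s = 3 and d = 7257.
x_0 = 57514^7257 mod 58057 = 1.
x_1 = 1^2 mod 58057 = 1.
x_2 = 1^2 mod 58057 = 1.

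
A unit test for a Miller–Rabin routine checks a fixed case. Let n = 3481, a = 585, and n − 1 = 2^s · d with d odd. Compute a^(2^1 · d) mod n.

n − 1 = 3480 = 2^3 · 435, so s = 3 and d = 435.
By repeated squaring, 585^435 ≡ 412 (mod 3481).
x_0 = 412.
x_1 = 412^2 mod 3481 = 2656.

2656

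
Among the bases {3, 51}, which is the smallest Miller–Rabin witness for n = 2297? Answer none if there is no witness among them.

n − 1 = 2296 = 2^3 · 287, so s = 3 and d = 287.
Base 3: x_0 = 3^287 mod 2297 = 973. x_0 is neither 1 nor 2296, so continue squaring. x_1 = 973^2 mod 2297 = 365. x_2 = 365^2 mod 2297 = 2296. x_2 ≡ −1, so 3 is not a witness.
Base 51: x_0 = 51^287 mod 2297 = 1407. x_0 is neither 1 nor 2296, so continue squaring. x_1 = 1407^2 mod 2297 = 1932. x_2 = 1932^2 mod 2297 = 2296. x_2 ≡ −1, so 51 is not a witness.
No listed base is a witness for 2297.

none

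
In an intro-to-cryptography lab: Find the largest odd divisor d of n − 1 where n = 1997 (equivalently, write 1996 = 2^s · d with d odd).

499

Halving: 1996 → 998 → 499; 499 is odd.
So 1996 = 2^2 · 499.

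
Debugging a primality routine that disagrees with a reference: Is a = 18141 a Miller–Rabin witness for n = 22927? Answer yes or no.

yes

n − 1 = 22926 = 2^1 · 11463, so s = 1 and d = 11463.
x_0 = 18141^11463 mod 22927 = 4210.
x_0 ∉ {1, 22926} and s = 1, so 18141 is a Miller–Rabin witness and 22927 is composite.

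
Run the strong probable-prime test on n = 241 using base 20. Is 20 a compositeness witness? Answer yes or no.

n − 1 = 240 = 2^4 · 15, so s = 4 and d = 15.
x_0 = 20^15 mod 241 = 8.
x_0 is neither 1 nor 240, so continue squaring.
x_1 = 8^2 mod 241 = 64.
x_2 = 64^2 mod 241 = 240.
x_2 ≡ −1, so 20 is not a witness.

no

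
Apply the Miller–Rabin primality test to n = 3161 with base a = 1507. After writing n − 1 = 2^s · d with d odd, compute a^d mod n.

86

n − 1 = 3160 = 2^3 · 395, so s = 3 and d = 395.
1507^395 mod 3161 = 86.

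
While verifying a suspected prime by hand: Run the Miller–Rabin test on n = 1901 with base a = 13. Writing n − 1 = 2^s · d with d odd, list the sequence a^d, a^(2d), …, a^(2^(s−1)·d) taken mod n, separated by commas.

1, 1

n − 1 = 1900 = 2^2 · 475, so s = 2 and d = 475.
x_0 = 13^475 mod 1901 = 1.
x_1 = 1^2 mod 1901 = 1.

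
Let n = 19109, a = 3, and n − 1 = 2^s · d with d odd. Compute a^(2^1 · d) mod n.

17275

n − 1 = 19108 = 2^2 · 4777, so s = 2 and d = 4777.
x_0 = 3^4777 mod 19109 = 9406.
x_1 = 9406^2 mod 19109 = 17275.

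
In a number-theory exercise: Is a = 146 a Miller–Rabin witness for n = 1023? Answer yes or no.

yes

n − 1 = 1022 = 2^1 · 511, so s = 1 and d = 511.
x_0 = 146^511 mod 1023 = 146.
x_0 ∉ {1, 1022} and s = 1, so 146 is a Miller–Rabin witness and 1023 is composite.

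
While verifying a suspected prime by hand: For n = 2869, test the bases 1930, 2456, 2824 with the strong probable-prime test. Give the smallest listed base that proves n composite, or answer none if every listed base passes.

2456

n − 1 = 2868 = 2^2 · 717, so s = 2 and d = 717.
Base 1930: x_0 = 1930^717 mod 2869 = 1. x_0 = 1, so 1930 is not a witness.
Base 2456: x_0 = 2456^717 mod 2869 = 2648. x_0 is neither 1 nor 2868, so continue squaring. x_1 = 2648^2 mod 2869 = 68. Reached i = s−1 = 1 without hitting −1: 2456 is a Miller–Rabin witness and 2869 is composite.
Base 2824: x_0 = 2824^717 mod 2869 = 664. x_0 is neither 1 nor 2868, so continue squaring. x_1 = 664^2 mod 2869 = 1939. Reached i = s−1 = 1 without hitting −1: 2824 is a Miller–Rabin witness and 2869 is composite.
The smallest witness among the given bases is 2456.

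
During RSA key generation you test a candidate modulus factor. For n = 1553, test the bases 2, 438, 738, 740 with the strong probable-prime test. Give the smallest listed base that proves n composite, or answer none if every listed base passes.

none

n − 1 = 1552 = 2^4 · 97, so s = 4 and d = 97.
Base 2: x_0 = 2^97 mod 1553 = 1552. x_0 = 1552 ≡ −1, so 2 is not a witness.
Base 438: x_0 = 438^97 mod 1553 = 1552. x_0 = 1552 ≡ −1, so 438 is not a witness.
Base 738: x_0 = 738^97 mod 1553 = 483. x_0 is neither 1 nor 1552, so continue squaring. x_1 = 483^2 mod 1553 = 339. x_2 = 339^2 mod 1553 = 1552. x_2 ≡ −1, so 738 is not a witness.
Base 740: x_0 = 740^97 mod 1553 = 99. x_0 is neither 1 nor 1552, so continue squaring. x_1 = 99^2 mod 1553 = 483. x_2 = 483^2 mod 1553 = 339. x_3 = 339^2 mod 1553 = 1552. x_3 ≡ −1, so 740 is not a witness.
No listed base is a witness for 1553.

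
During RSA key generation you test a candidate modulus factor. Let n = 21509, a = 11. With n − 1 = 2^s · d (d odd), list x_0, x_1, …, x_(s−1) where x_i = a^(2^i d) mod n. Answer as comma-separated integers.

n − 1 = 21508 = 2^2 · 5377, so s = 2 and d = 5377.
x_0 = 11^5377 mod 21509 = 5419.
x_1 = 5419^2 mod 21509 = 5776.

5419, 5776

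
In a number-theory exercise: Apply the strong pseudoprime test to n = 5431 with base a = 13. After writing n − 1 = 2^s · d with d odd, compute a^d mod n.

1

n − 1 = 5430 = 2^1 · 2715, so s = 1 and d = 2715.
Repeated squaring mod 5431: 13^1 ≡ 13, 13^2 ≡ 169, 13^4 ≡ 1406, 13^8 ≡ 5383, 13^16 ≡ 2304, 13^32 ≡ 2329, 13^64 ≡ 4103, 13^128 ≡ 3940, 13^256 ≡ 1802, 13^512 ≡ 4897, 13^1024 ≡ 2744, 13^2048 ≡ 2170.
2715 = 2048 + 512 + 128 + 16 + 8 + 2 + 1, so 13^2715 ≡ 2170·4897·3940·2304·5383·169·13 ≡ 1 (mod 5431).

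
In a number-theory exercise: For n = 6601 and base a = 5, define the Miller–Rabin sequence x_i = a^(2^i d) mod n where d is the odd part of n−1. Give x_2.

n − 1 = 6600 = 2^3 · 825, so s = 3 and d = 825.
x_0 = 5^825 mod 6601 = 3863.
x_1 = 3863^2 mod 6601 = 4509.
x_2 = 4509^2 mod 6601 = 1.

1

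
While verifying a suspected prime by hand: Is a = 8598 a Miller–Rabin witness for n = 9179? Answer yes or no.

n − 1 = 9178 = 2^1 · 4589, so s = 1 and d = 4589.
x_0 = 8598^4589 mod 9179 = 3231.
x_0 ∉ {1, 9178} and s = 1, so 8598 is a Miller–Rabin witness and 9179 is composite.

yes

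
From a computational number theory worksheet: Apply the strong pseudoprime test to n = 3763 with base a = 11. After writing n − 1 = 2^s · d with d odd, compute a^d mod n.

3131

n − 1 = 3762 = 2^1 · 1881, so s = 1 and d = 1881.
By repeated squaring, 11^1881 ≡ 3131 (mod 3763).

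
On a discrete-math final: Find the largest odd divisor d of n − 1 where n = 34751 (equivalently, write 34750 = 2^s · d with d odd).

17375

Halving: 34750 → 17375; 17375 is odd.
So 34750 = 2^1 · 17375.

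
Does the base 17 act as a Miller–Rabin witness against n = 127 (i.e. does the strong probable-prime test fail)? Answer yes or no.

n − 1 = 126 = 2^1 · 63, so s = 1 and d = 63.
x_0 = 17^63 mod 127 = 1.
x_0 = 1, so 17 is not a witness.

no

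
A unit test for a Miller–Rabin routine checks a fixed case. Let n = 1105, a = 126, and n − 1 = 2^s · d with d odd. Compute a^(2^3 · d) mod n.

781

n − 1 = 1104 = 2^4 · 69, so s = 4 and d = 69.
x_0 = 126^69 mod 1105 = 521.
x_1 = 521^2 mod 1105 = 716.
x_2 = 716^2 mod 1105 = 1041.
x_3 = 1041^2 mod 1105 = 781.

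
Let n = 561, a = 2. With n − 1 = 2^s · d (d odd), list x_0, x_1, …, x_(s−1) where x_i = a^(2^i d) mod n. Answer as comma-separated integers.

263, 166, 67, 1

n − 1 = 560 = 2^4 · 35, so s = 4 and d = 35.
x_0 = 2^35 mod 561 = 263.
x_1 = 263^2 mod 561 = 166.
x_2 = 166^2 mod 561 = 67.
x_3 = 67^2 mod 561 = 1.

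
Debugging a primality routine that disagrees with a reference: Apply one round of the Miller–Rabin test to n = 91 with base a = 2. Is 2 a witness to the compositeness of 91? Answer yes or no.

yes

n − 1 = 90 = 2^1 · 45, so s = 1 and d = 45.
x_0 = 2^45 mod 91 = 57.
x_0 ∉ {1, 90} and s = 1, so 2 is a Miller–Rabin witness and 91 is composite.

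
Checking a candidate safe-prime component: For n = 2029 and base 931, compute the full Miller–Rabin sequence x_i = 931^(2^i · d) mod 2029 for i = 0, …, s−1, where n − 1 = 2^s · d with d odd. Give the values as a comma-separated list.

992, 2028

n − 1 = 2028 = 2^2 · 507, so s = 2 and d = 507.
x_0 = 931^507 mod 2029 = 992.
x_1 = 992^2 mod 2029 = 2028.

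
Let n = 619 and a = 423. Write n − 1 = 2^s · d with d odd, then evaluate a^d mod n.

618

n − 1 = 618 = 2^1 · 309, so s = 1 and d = 309.
423^309 mod 619 = 618.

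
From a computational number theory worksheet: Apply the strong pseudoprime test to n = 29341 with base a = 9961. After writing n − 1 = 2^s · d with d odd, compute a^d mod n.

n − 1 = 29340 = 2^2 · 7335, so s = 2 and d = 7335.
9961^7335 mod 29341 = 27522.

27522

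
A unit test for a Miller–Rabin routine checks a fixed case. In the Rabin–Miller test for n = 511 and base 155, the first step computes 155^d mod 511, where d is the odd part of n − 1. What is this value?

218

n − 1 = 510 = 2^1 · 255, so s = 1 and d = 255.
155^255 mod 511 = 218.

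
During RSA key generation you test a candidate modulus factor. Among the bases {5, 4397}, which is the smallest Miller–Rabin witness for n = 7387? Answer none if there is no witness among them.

5

n − 1 = 7386 = 2^1 · 3693, so s = 1 and d = 3693.
Base 5: x_0 = 5^3693 mod 7387 = 1204. x_0 ∉ {1, 7386} and s = 1, so 5 is a Miller–Rabin witness and 7387 is composite.
Base 4397: x_0 = 4397^3693 mod 7387 = 2897. x_0 ∉ {1, 7386} and s = 1, so 4397 is a Miller–Rabin witness and 7387 is composite.
The smallest witness among the given bases is 5.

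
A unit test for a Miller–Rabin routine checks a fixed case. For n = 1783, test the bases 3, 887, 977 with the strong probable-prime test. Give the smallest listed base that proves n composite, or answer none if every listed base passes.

none

n − 1 = 1782 = 2^1 · 891, so s = 1 and d = 891.
Base 3: x_0 = 3^891 mod 1783 = 1782. x_0 = 1782 ≡ −1, so 3 is not a witness.
Base 887: x_0 = 887^891 mod 1783 = 1782. x_0 = 1782 ≡ −1, so 887 is not a witness.
Base 977: x_0 = 977^891 mod 1783 = 1782. x_0 = 1782 ≡ −1, so 977 is not a witness.
No listed base is a witness for 1783.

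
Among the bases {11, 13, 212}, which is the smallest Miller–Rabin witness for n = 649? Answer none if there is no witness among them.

11

n − 1 = 648 = 2^3 · 81, so s = 3 and d = 81.
Base 11: x_0 = 11^81 mod 649 = 319. x_0 is neither 1 nor 648, so continue squaring. x_1 = 319^2 mod 649 = 517. x_2 = 517^2 mod 649 = 550. Reached i = s−1 = 2 without hitting −1: 11 is a Miller–Rabin witness and 649 is composite.
Base 13: x_0 = 13^81 mod 649 = 90. x_0 is neither 1 nor 648, so continue squaring. x_1 = 90^2 mod 649 = 312. x_2 = 312^2 mod 649 = 643. Reached i = s−1 = 2 without hitting −1: 13 is a Miller–Rabin witness and 649 is composite.
Base 212: x_0 = 212^81 mod 649 = 234. x_0 is neither 1 nor 648, so continue squaring. x_1 = 234^2 mod 649 = 240. x_2 = 240^2 mod 649 = 488. Reached i = s−1 = 2 without hitting −1: 212 is a Miller–Rabin witness and 649 is composite.
The smallest witness among the given bases is 11.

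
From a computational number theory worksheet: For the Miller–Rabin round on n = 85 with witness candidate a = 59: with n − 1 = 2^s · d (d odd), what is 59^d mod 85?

9

n − 1 = 84 = 2^2 · 21, so s = 2 and d = 21.
By repeated squaring, 59^21 ≡ 9 (mod 85).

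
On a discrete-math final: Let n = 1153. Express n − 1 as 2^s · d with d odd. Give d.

Halving: 1152 → 576 → 288 → 144 → 72 → 36 → 18 → 9; 9 is odd.
So 1152 = 2^7 · 9.

9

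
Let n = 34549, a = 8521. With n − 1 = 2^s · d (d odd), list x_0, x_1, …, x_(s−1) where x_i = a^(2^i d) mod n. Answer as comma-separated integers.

21103, 34548

n − 1 = 34548 = 2^2 · 8637, so s = 2 and d = 8637.
x_0 = 8521^8637 mod 34549 = 21103.
x_1 = 21103^2 mod 34549 = 34548.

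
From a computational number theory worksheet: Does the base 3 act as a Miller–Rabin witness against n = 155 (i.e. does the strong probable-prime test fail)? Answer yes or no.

yes

n − 1 = 154 = 2^1 · 77, so s = 1 and d = 77.
x_0 = 3^77 mod 155 = 53.
x_0 ∉ {1, 154} and s = 1, so 3 is a Miller–Rabin witness and 155 is composite.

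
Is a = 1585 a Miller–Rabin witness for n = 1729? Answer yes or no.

n − 1 = 1728 = 2^6 · 27, so s = 6 and d = 27.
x_0 = 1585^27 mod 1729 = 1728.
x_0 = 1728 ≡ −1, so 1585 is not a witness.

no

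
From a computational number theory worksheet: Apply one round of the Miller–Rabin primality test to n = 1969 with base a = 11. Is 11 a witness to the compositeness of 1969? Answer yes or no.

yes

n − 1 = 1968 = 2^4 · 123, so s = 4 and d = 123.
By repeated squaring, 11^123 ≡ 1859 (mod 1969).
x_0 = 11^123 mod 1969 = 1859.
x_0 is neither 1 nor 1968, so continue squaring.
x_1 = 1859^2 mod 1969 = 286.
x_2 = 286^2 mod 1969 = 1067.
x_3 = 1067^2 mod 1969 = 407.
Reached i = s−1 = 3 without hitting −1: 11 is a Miller–Rabin witness and 1969 is composite.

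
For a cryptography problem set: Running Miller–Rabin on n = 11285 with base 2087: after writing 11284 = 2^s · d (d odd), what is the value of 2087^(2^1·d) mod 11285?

474

n − 1 = 11284 = 2^2 · 2821, so s = 2 and d = 2821.
x_0 = 2087^2821 mod 11285 = 7272.
x_1 = 7272^2 mod 11285 = 474.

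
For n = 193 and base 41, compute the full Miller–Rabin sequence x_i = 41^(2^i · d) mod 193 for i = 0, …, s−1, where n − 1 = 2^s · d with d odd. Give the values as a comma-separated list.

20, 14, 3, 9, 81, 192

n − 1 = 192 = 2^6 · 3, so s = 6 and d = 3.
x_0 = 41^3 mod 193 = 20.
x_1 = 20^2 mod 193 = 14.
x_2 = 14^2 mod 193 = 3.
x_3 = 3^2 mod 193 = 9.
x_4 = 9^2 mod 193 = 81.
x_5 = 81^2 mod 193 = 192.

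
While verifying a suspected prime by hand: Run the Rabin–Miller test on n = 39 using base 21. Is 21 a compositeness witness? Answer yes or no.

n − 1 = 38 = 2^1 · 19, so s = 1 and d = 19.
x_0 = 21^19 mod 39 = 18.
x_0 ∉ {1, 38} and s = 1, so 21 is a Miller–Rabin witness and 39 is composite.

yes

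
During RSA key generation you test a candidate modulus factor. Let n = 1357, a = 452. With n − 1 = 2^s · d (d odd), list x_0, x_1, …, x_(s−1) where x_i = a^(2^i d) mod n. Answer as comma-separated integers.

n − 1 = 1356 = 2^2 · 339, so s = 2 and d = 339.
x_0 = 452^339 mod 1357 = 1026.
x_1 = 1026^2 mod 1357 = 1001.

1026, 1001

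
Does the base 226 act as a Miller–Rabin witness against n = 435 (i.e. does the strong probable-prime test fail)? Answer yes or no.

no

n − 1 = 434 = 2^1 · 217, so s = 1 and d = 217.
Repeated squaring mod 435: 226^1 ≡ 226, 226^2 ≡ 181, 226^4 ≡ 136, 226^8 ≡ 226, 226^16 ≡ 181, 226^32 ≡ 136, 226^64 ≡ 226, 226^128 ≡ 181.
217 = 128 + 64 + 16 + 8 + 1, so 226^217 ≡ 181·226·181·226·226 ≡ 1 (mod 435).
x_0 = 226^217 mod 435 = 1.
x_0 = 1, so 226 is not a witness.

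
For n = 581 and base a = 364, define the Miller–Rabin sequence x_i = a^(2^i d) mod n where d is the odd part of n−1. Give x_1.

n − 1 = 580 = 2^2 · 145, so s = 2 and d = 145.
x_0 = 364^145 mod 581 = 322.
x_1 = 322^2 mod 581 = 266.

266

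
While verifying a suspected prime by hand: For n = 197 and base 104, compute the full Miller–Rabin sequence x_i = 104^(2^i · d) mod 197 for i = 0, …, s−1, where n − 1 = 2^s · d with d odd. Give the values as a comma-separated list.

n − 1 = 196 = 2^2 · 49, so s = 2 and d = 49.
x_0 = 104^49 mod 197 = 1.
x_1 = 1^2 mod 197 = 1.

1, 1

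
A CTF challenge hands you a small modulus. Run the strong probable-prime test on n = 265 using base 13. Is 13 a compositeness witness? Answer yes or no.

n − 1 = 264 = 2^3 · 33, so s = 3 and d = 33.
Repeated squaring mod 265: 13^1 ≡ 13, 13^2 ≡ 169, 13^4 ≡ 206, 13^8 ≡ 36, 13^16 ≡ 236, 13^32 ≡ 46.
33 = 32 + 1, so 13^33 ≡ 46·13 ≡ 68 (mod 265).
x_0 = 13^33 mod 265 = 68.
x_0 is neither 1 nor 264, so continue squaring.
x_1 = 68^2 mod 265 = 119.
x_2 = 119^2 mod 265 = 116.
Reached i = s−1 = 2 without hitting −1: 13 is a Miller–Rabin witness and 265 is composite.

yes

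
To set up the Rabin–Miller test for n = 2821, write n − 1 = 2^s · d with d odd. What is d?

Halving: 2820 → 1410 → 705; 705 is odd.
So 2820 = 2^2 · 705.

705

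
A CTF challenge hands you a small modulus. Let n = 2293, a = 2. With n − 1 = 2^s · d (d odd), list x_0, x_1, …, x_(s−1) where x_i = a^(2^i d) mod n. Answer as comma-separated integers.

1693, 2292

n − 1 = 2292 = 2^2 · 573, so s = 2 and d = 573.
x_0 = 2^573 mod 2293 = 1693.
x_1 = 1693^2 mod 2293 = 2292.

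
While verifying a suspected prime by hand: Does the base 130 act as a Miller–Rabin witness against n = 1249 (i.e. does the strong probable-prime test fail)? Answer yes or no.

n − 1 = 1248 = 2^5 · 39, so s = 5 and d = 39.
x_0 = 130^39 mod 1249 = 338.
x_0 is neither 1 nor 1248, so continue squaring.
x_1 = 338^2 mod 1249 = 585.
x_2 = 585^2 mod 1249 = 1248.
x_2 ≡ −1, so 130 is not a witness.

no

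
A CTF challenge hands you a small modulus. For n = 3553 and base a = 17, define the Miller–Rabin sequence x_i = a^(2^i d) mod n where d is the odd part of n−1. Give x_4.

2975

n − 1 = 3552 = 2^5 · 111, so s = 5 and d = 111.
x_0 = 17^111 mod 3553 = 391.
x_1 = 391^2 mod 3553 = 102.
x_2 = 102^2 mod 3553 = 3298.
x_3 = 3298^2 mod 3553 = 1071.
x_4 = 1071^2 mod 3553 = 2975.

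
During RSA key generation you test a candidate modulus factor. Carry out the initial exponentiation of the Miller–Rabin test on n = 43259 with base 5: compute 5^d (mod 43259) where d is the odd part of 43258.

31639

n − 1 = 43258 = 2^1 · 21629, so s = 1 and d = 21629.
5^21629 mod 43259 = 31639.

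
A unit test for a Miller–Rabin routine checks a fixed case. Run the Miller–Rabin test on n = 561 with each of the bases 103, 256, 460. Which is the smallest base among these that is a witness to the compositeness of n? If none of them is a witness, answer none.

n − 1 = 560 = 2^4 · 35, so s = 4 and d = 35.
Base 103: x_0 = 103^35 mod 561 = 1. x_0 = 1, so 103 is not a witness.
Base 256: x_0 = 256^35 mod 561 = 1. x_0 = 1, so 256 is not a witness.
Base 460: x_0 = 460^35 mod 561 = 1. x_0 = 1, so 460 is not a witness.
No listed base is a witness for 561.

none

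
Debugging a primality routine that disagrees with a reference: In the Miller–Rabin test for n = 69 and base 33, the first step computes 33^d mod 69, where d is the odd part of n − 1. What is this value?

63

n − 1 = 68 = 2^2 · 17, so s = 2 and d = 17.
Repeated squaring mod 69: 33^1 ≡ 33, 33^2 ≡ 54, 33^4 ≡ 18, 33^8 ≡ 48, 33^16 ≡ 27.
17 = 16 + 1, so 33^17 ≡ 27·33 ≡ 63 (mod 69).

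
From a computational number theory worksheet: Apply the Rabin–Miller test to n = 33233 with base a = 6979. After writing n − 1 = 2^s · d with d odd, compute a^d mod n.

n − 1 = 33232 = 2^4 · 2077, so s = 4 and d = 2077.
6979^2077 mod 33233 = 6235.

6235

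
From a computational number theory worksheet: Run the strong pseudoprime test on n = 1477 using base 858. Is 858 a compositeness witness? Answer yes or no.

no

n − 1 = 1476 = 2^2 · 369, so s = 2 and d = 369.
x_0 = 858^369 mod 1477 = 1.
x_0 = 1, so 858 is not a witness.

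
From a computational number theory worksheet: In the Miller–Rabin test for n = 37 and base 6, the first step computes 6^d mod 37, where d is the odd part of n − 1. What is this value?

6

n − 1 = 36 = 2^2 · 9, so s = 2 and d = 9.
By repeated squaring, 6^9 ≡ 6 (mod 37).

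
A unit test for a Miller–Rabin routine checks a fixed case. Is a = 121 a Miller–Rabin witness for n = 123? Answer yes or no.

yes

n − 1 = 122 = 2^1 · 61, so s = 1 and d = 61.
Repeated squaring mod 123: 121^1 ≡ 121, 121^2 ≡ 4, 121^4 ≡ 16, 121^8 ≡ 10, 121^16 ≡ 100, 121^32 ≡ 37.
61 = 32 + 16 + 8 + 4 + 1, so 121^61 ≡ 37·100·10·16·121 ≡ 121 (mod 123).
x_0 = 121^61 mod 123 = 121.
x_0 ∉ {1, 122} and s = 1, so 121 is a Miller–Rabin witness and 123 is composite.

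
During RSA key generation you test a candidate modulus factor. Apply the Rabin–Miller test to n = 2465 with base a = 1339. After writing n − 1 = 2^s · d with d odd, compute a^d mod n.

n − 1 = 2464 = 2^5 · 77, so s = 5 and d = 77.
Repeated squaring mod 2465: 1339^1 ≡ 1339, 1339^2 ≡ 866, 1339^4 ≡ 596, 1339^8 ≡ 256, 1339^16 ≡ 1446, 1339^32 ≡ 596, 1339^64 ≡ 256.
77 = 64 + 8 + 4 + 1, so 1339^77 ≡ 256·256·596·1339 ≡ 1594 (mod 2465).

1594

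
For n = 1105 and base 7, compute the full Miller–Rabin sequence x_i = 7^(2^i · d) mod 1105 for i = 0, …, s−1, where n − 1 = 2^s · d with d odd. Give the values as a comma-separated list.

827, 1039, 1041, 781

n − 1 = 1104 = 2^4 · 69, so s = 4 and d = 69.
x_0 = 7^69 mod 1105 = 827.
x_1 = 827^2 mod 1105 = 1039.
x_2 = 1039^2 mod 1105 = 1041.
x_3 = 1041^2 mod 1105 = 781.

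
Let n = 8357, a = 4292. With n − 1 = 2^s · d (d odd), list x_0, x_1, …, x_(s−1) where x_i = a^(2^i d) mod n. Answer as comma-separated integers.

n − 1 = 8356 = 2^2 · 2089, so s = 2 and d = 2089.
x_0 = 4292^2089 mod 8357 = 6360.
x_1 = 6360^2 mod 8357 = 1720.

6360, 1720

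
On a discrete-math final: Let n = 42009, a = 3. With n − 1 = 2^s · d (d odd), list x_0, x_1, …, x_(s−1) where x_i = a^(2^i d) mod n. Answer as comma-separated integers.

n − 1 = 42008 = 2^3 · 5251, so s = 3 and d = 5251.
x_0 = 3^5251 mod 42009 = 34290.
x_1 = 34290^2 mod 42009 = 14199.
x_2 = 14199^2 mod 42009 = 10410.

34290, 14199, 10410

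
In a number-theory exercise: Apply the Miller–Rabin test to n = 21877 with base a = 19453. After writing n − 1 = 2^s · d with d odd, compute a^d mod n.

13897

n − 1 = 21876 = 2^2 · 5469, so s = 2 and d = 5469.
19453^5469 mod 21877 = 13897.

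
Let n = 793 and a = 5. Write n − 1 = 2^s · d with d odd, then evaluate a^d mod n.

n − 1 = 792 = 2^3 · 99, so s = 3 and d = 99.
By repeated squaring, 5^99 ≡ 515 (mod 793).

515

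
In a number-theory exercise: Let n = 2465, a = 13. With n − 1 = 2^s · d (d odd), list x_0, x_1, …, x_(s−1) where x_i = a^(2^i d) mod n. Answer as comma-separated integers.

608, 2379, 1, 1, 1

n − 1 = 2464 = 2^5 · 77, so s = 5 and d = 77.
x_0 = 13^77 mod 2465 = 608.
x_1 = 608^2 mod 2465 = 2379.
x_2 = 2379^2 mod 2465 = 1.
x_3 = 1^2 mod 2465 = 1.
x_4 = 1^2 mod 2465 = 1.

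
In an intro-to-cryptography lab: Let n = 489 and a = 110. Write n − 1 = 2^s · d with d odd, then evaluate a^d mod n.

n − 1 = 488 = 2^3 · 61, so s = 3 and d = 61.
110^61 mod 489 = 356.

356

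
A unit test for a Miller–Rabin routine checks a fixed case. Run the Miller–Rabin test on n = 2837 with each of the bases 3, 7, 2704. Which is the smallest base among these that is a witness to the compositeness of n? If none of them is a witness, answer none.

none

n − 1 = 2836 = 2^2 · 709, so s = 2 and d = 709.
Base 3: x_0 = 3^709 mod 2837 = 2421. x_0 is neither 1 nor 2836, so continue squaring. x_1 = 2421^2 mod 2837 = 2836. x_1 ≡ −1, so 3 is not a witness.
Base 7: x_0 = 7^709 mod 2837 = 1. x_0 = 1, so 7 is not a witness.
Base 2704: x_0 = 2704^709 mod 2837 = 1. x_0 = 1, so 2704 is not a witness.
No listed base is a witness for 2837.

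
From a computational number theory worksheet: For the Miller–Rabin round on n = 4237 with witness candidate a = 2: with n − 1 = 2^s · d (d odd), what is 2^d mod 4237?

240

n − 1 = 4236 = 2^2 · 1059, so s = 2 and d = 1059.
2^1059 mod 4237 = 240.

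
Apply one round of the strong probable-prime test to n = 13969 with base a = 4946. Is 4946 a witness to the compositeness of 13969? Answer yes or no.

n − 1 = 13968 = 2^4 · 873, so s = 4 and d = 873.
By repeated squaring, 4946^873 ≡ 3541 (mod 13969).
x_0 = 4946^873 mod 13969 = 3541.
x_0 is neither 1 nor 13968, so continue squaring.
x_1 = 3541^2 mod 13969 = 8488.
x_2 = 8488^2 mod 13969 = 8011.
x_3 = 8011^2 mod 13969 = 2535.
Reached i = s−1 = 3 without hitting −1: 4946 is a Miller–Rabin witness and 13969 is composite.

yes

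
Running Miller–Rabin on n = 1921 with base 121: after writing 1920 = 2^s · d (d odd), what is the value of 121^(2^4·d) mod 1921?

n − 1 = 1920 = 2^7 · 15, so s = 7 and d = 15.
Repeated squaring mod 1921: 121^1 ≡ 121, 121^2 ≡ 1194, 121^4 ≡ 254, 121^8 ≡ 1123.
15 = 8 + 4 + 2 + 1, so 121^15 ≡ 1123·254·1194·121 ≡ 1913 (mod 1921).
x_0 = 1913.
x_1 = 1913^2 mod 1921 = 64.
x_2 = 64^2 mod 1921 = 254.
x_3 = 254^2 mod 1921 = 1123.
x_4 = 1123^2 mod 1921 = 953.

953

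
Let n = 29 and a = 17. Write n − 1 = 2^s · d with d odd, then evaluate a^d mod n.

n − 1 = 28 = 2^2 · 7, so s = 2 and d = 7.
By repeated squaring, 17^7 ≡ 12 (mod 29).

12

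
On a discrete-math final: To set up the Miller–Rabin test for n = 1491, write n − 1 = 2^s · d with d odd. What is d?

745

Halving: 1490 → 745; 745 is odd.
So 1490 = 2^1 · 745.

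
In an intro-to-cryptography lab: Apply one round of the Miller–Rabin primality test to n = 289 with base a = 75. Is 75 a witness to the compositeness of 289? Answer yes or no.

n − 1 = 288 = 2^5 · 9, so s = 5 and d = 9.
x_0 = 75^9 mod 289 = 214.
x_0 is neither 1 nor 288, so continue squaring.
x_1 = 214^2 mod 289 = 134.
x_2 = 134^2 mod 289 = 38.
x_3 = 38^2 mod 289 = 288.
x_3 ≡ −1, so 75 is not a witness.

no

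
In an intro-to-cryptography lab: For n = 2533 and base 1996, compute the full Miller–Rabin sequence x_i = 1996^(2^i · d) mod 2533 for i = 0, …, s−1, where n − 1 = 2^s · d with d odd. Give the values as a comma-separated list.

n − 1 = 2532 = 2^2 · 633, so s = 2 and d = 633.
x_0 = 1996^633 mod 2533 = 2220.
x_1 = 2220^2 mod 2533 = 1715.

2220, 1715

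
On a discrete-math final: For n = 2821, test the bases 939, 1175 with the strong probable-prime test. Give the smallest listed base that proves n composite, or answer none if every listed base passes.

n − 1 = 2820 = 2^2 · 705, so s = 2 and d = 705.
Base 939: x_0 = 939^705 mod 2821 = 1. x_0 = 1, so 939 is not a witness.
Base 1175: x_0 = 1175^705 mod 2821 = 993. x_0 is neither 1 nor 2820, so continue squaring. x_1 = 993^2 mod 2821 = 1520. Reached i = s−1 = 1 without hitting −1: 1175 is a Miller–Rabin witness and 2821 is composite.
The smallest witness among the given bases is 1175.

1175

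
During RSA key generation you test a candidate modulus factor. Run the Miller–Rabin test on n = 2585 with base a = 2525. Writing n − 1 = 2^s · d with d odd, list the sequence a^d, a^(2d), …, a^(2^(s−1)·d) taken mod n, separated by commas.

n − 1 = 2584 = 2^3 · 323, so s = 3 and d = 323.
x_0 = 2525^323 mod 2585 = 645.
x_1 = 645^2 mod 2585 = 2425.
x_2 = 2425^2 mod 2585 = 2335.

645, 2425, 2335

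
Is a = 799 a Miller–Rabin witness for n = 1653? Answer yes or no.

n − 1 = 1652 = 2^2 · 413, so s = 2 and d = 413.
x_0 = 799^413 mod 1653 = 1.
x_0 = 1, so 799 is not a witness.

no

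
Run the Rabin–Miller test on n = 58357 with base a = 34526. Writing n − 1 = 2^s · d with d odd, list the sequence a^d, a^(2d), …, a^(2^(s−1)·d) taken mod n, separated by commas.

n − 1 = 58356 = 2^2 · 14589, so s = 2 and d = 14589.
x_0 = 34526^14589 mod 58357 = 10668.
x_1 = 10668^2 mod 58357 = 10074.

10668, 10074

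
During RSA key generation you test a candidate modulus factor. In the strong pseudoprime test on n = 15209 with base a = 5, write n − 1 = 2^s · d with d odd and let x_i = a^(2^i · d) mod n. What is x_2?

n − 1 = 15208 = 2^3 · 1901, so s = 3 and d = 1901.
x_0 = 5^1901 mod 15209 = 9924.
x_1 = 9924^2 mod 15209 = 7501.
x_2 = 7501^2 mod 15209 = 6910.

6910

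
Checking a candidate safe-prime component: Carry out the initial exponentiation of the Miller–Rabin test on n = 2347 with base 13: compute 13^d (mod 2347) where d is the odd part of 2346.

2346

n − 1 = 2346 = 2^1 · 1173, so s = 1 and d = 1173.
13^1173 mod 2347 = 2346.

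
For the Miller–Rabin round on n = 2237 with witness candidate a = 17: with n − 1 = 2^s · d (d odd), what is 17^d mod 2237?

1216

n − 1 = 2236 = 2^2 · 559, so s = 2 and d = 559.
Repeated squaring mod 2237: 17^1 ≡ 17, 17^2 ≡ 289, 17^4 ≡ 752, 17^8 ≡ 1780, 17^16 ≡ 808, 17^32 ≡ 1897, 17^64 ≡ 1513, 17^128 ≡ 718, 17^256 ≡ 1014, 17^512 ≡ 1413.
559 = 512 + 32 + 8 + 4 + 2 + 1, so 17^559 ≡ 1413·1897·1780·752·289·17 ≡ 1216 (mod 2237).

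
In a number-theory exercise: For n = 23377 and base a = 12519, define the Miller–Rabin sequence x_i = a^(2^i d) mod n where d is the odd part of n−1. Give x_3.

1359

n − 1 = 23376 = 2^4 · 1461, so s = 4 and d = 1461.
Repeated squaring mod 23377: 12519^1 ≡ 12519, 12519^2 ≡ 5953, 12519^4 ≡ 22054, 12519^8 ≡ 20431, 12519^16 ≡ 6049, 12519^32 ≡ 5396, 12519^64 ≡ 12451, 12519^128 ≡ 14514, 12519^256 ≡ 6049, 12519^512 ≡ 5396, 12519^1024 ≡ 12451.
1461 = 1024 + 256 + 128 + 32 + 16 + 4 + 1, so 12519^1461 ≡ 12451·6049·14514·5396·6049·22054·12519 ≡ 2112 (mod 23377).
x_0 = 2112.
x_1 = 2112^2 mod 23377 = 18914.
x_2 = 18914^2 mod 23377 = 1165.
x_3 = 1165^2 mod 23377 = 1359.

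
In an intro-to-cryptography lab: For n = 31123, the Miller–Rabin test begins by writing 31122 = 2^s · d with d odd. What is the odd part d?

Halving: 31122 → 15561; 15561 is odd.
So 31122 = 2^1 · 15561.

15561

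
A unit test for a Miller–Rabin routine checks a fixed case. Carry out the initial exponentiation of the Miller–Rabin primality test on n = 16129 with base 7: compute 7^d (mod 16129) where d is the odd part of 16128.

634

n − 1 = 16128 = 2^8 · 63, so s = 8 and d = 63.
Repeated squaring mod 16129: 7^1 ≡ 7, 7^2 ≡ 49, 7^4 ≡ 2401, 7^8 ≡ 6748, 7^16 ≡ 3337, 7^32 ≡ 6559.
63 = 32 + 16 + 8 + 4 + 2 + 1, so 7^63 ≡ 6559·3337·6748·2401·49·7 ≡ 634 (mod 16129).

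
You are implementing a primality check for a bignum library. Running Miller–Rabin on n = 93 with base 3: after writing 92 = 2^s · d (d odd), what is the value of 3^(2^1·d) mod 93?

n − 1 = 92 = 2^2 · 23, so s = 2 and d = 23.
x_0 = 3^23 mod 93 = 42.
x_1 = 42^2 mod 93 = 90.

90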